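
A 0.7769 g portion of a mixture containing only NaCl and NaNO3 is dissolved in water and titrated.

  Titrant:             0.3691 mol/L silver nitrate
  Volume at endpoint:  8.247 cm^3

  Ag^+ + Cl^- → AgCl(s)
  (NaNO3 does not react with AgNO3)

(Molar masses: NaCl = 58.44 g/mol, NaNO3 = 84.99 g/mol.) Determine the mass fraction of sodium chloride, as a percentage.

n(AgNO3) = 0.008247 × 0.3691 = 3.044 × 10^-3 mol
Let x = n(NaCl), y = n(NaNO3).
Titrant: 1x = 3.044 × 10^-3;  mass: 58.44x + 84.99y = 0.7769
Solving, x = 3.044 × 10^-3 mol, y = 7.048 × 10^-3 mol
mass of NaCl = 3.044 × 10^-3 × 58.44 = 0.1779 g
% NaCl = 0.1779 / 0.7769 × 100 = 22.90 %

22.90 %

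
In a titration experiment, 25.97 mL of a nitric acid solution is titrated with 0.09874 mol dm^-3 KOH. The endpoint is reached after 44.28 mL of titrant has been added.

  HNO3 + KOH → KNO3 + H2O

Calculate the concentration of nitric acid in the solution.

n(KOH) = 0.04428 L × 0.09874 mol/L = 4.372 × 10^-3 mol
n(HNO3) = 4.372 × 10^-3 mol (1:1 mole ratio)
[HNO3] = 4.372 × 10^-3 mol / 0.02597 L = 0.1684 mol/L

0.1684 mol/L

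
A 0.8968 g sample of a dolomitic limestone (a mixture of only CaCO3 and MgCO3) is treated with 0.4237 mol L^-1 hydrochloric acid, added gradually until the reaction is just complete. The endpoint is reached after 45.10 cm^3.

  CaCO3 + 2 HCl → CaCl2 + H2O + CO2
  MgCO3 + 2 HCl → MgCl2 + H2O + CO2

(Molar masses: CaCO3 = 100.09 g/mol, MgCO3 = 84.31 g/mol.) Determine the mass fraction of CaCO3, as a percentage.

n(HCl) = 0.04510 × 0.4237 = 0.01911 mol
Let x = n(CaCO3), y = n(MgCO3).
Titrant: 2x + 2y = 0.01911;  mass: 100.09x + 84.31y = 0.8968
Solving, x = 5.784 × 10^-3 mol, y = 3.771 × 10^-3 mol
mass of CaCO3 = 5.784 × 10^-3 × 100.09 = 0.5789 g
% CaCO3 = 0.5789 / 0.8968 × 100 = 64.55 %

64.55 %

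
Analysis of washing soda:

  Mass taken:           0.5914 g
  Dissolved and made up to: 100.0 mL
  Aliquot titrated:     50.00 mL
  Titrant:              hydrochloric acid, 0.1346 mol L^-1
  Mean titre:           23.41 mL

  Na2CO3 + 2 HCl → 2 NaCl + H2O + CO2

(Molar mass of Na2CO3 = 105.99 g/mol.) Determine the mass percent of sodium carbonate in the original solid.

n(HCl) per titration = 0.02341 × 0.1346 = 3.151 × 10^-3 mol
From the 1:2 ratio, n(Na2CO3) in each aliquot = 1/2 × 3.151 × 10^-3 = 1.575 × 10^-3 mol
n(Na2CO3) in the whole flask = 1.575 × 10^-3 × 100.0/50.00 = 3.151 × 10^-3 mol
mass of Na2CO3 = 3.151 × 10^-3 × 105.99 = 0.3340 g
% Na2CO3 = 0.3340 / 0.5914 × 100 = 56.47 %

56.47 %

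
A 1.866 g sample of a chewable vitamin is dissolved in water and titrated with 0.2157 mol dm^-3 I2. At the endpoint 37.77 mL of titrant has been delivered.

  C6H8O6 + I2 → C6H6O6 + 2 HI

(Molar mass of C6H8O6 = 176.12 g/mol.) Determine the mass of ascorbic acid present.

1.435 g

n(I2) = 0.03777 L × 0.2157 mol/L = 8.147 × 10^-3 mol
n(C6H8O6) = 8.147 × 10^-3 mol (1:1 ratio)
mass of C6H8O6 = 8.147 × 10^-3 × 176.12 g/mol = 1.435 g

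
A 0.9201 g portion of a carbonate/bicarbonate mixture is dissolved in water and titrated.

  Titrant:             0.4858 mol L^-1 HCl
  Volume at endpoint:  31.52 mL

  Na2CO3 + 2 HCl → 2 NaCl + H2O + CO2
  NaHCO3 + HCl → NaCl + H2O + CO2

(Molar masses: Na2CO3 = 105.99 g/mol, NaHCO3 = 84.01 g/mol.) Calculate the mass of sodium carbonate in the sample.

0.6259 g

n(HCl) = 0.03152 × 0.4858 = 0.01531 mol
Let x = n(Na2CO3), y = n(NaHCO3).
Titrant: 2x + 1y = 0.01531;  mass: 105.99x + 84.01y = 0.9201
Solving, x = 5.905 × 10^-3 mol, y = 3.502 × 10^-3 mol
mass of Na2CO3 = 5.905 × 10^-3 × 105.99 = 0.6259 g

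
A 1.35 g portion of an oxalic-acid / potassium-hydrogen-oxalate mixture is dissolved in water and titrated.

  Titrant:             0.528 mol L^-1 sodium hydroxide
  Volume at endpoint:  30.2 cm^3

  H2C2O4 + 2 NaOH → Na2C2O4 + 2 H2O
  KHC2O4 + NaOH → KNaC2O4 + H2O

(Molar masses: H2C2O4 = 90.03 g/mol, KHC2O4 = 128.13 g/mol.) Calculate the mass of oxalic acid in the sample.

0.375 g

n(NaOH) = 0.0302 × 0.528 = 0.0159 mol
Let x = n(H2C2O4), y = n(KHC2O4).
Titrant: 2x + 1y = 0.0159;  mass: 90.03x + 128.13y = 1.35
Solving, x = 4.17 × 10^-3 mol, y = 7.61 × 10^-3 mol
mass of H2C2O4 = 4.17 × 10^-3 × 90.03 = 0.375 g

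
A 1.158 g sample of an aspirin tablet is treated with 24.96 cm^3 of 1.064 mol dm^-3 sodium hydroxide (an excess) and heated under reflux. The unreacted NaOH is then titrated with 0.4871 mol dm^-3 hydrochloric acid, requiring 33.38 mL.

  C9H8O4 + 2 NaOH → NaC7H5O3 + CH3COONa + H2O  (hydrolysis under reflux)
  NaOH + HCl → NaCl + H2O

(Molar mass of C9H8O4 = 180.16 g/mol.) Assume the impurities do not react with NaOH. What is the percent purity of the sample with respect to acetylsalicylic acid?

80.11 %

n(NaOH) added = 0.02496 × 1.064 = 0.02656 mol
n(HCl) used in back-titration = 0.03338 × 0.4871 = 0.01626 mol
n(NaOH) left over = 0.01626 mol (1:1 ratio)
n(NaOH) consumed by analyte = 0.02656 − 0.01626 = 0.01030 mol
From the 1:2 ratio, n(C9H8O4) = 1/2 × 0.01030 = 5.149 × 10^-3 mol
mass of C9H8O4 = 5.149 × 10^-3 × 180.16 = 0.9276 g
% C9H8O4 = 0.9276 / 1.158 × 100 = 80.11 %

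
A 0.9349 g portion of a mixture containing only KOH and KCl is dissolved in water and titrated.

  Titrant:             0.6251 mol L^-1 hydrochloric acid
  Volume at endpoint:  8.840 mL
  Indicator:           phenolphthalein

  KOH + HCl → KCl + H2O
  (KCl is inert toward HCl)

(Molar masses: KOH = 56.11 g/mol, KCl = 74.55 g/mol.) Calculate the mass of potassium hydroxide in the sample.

n(HCl) = 0.008840 × 0.6251 = 5.526 × 10^-3 mol
Let x = n(KOH), y = n(KCl).
Titrant: 1x = 5.526 × 10^-3;  mass: 56.11x + 74.55y = 0.9349
Solving, x = 5.526 × 10^-3 mol, y = 8.382 × 10^-3 mol
mass of KOH = 5.526 × 10^-3 × 56.11 = 0.3101 g

0.3101 g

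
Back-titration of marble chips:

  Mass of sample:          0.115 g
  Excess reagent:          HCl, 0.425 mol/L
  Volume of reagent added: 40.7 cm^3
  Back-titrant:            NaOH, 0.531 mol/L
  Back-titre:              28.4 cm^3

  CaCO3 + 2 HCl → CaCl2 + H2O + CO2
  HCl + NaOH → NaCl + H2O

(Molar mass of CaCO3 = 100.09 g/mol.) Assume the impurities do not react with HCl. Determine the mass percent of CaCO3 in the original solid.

n(HCl) added = 0.0407 × 0.425 = 0.0173 mol
n(NaOH) used in back-titration = 0.0284 × 0.531 = 0.0151 mol
n(HCl) left over = 0.0151 mol (1:1 ratio)
n(HCl) consumed by analyte = 0.0173 − 0.0151 = 2.22 × 10^-3 mol
From the 1:2 ratio, n(CaCO3) = 1/2 × 2.22 × 10^-3 = 1.11 × 10^-3 mol
mass of CaCO3 = 1.11 × 10^-3 × 100.09 = 0.111 g
% CaCO3 = 0.111 / 0.115 × 100 = 96.5 %

96.5 %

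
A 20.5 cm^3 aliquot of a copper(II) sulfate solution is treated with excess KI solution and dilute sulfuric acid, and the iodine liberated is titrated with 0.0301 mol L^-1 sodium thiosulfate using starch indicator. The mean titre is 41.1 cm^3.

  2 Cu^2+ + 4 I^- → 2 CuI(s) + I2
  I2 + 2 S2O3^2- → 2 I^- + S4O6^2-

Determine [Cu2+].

0.0603 mol/L

n(S2O3^2-) = 0.0411 × 0.0301 = 1.24 × 10^-3 mol
n(I2) = n(S2O3^2-)/2 = 6.19 × 10^-4 mol
From the 2:1 ratio, n(Cu2+) in the aliquot = 2/1 × 6.19 × 10^-4 = 1.24 × 10^-3 mol
[Cu2+] = 1.24 × 10^-3 / 0.0205 = 0.0603 mol/L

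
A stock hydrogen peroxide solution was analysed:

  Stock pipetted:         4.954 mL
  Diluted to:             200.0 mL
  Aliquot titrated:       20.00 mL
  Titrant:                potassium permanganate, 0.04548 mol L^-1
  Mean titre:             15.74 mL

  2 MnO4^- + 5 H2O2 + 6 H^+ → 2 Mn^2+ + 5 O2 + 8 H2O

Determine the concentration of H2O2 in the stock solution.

3.613 mol/L

n(KMnO4) = 0.01574 × 0.04548 = 7.159 × 10^-4 mol
From the 5:2 ratio, n(H2O2) in the aliquot = 5/2 × 7.159 × 10^-4 = 1.790 × 10^-3 mol
[H2O2]_dilute = 1.790 × 10^-3 / 0.02000 = 0.08948 mol/L
Dilution factor = 200.0 / 4.954 = 40.37
[H2O2]_stock = 0.08948 × 40.37 = 3.613 mol/L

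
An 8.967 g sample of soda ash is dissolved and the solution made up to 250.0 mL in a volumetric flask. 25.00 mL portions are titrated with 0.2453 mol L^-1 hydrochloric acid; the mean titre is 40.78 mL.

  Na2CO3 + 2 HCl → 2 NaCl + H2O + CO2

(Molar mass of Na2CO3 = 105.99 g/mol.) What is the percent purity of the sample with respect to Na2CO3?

n(HCl) per titration = 0.04078 × 0.2453 = 0.01000 mol
From the 1:2 ratio, n(Na2CO3) in each aliquot = 1/2 × 0.01000 = 5.002 × 10^-3 mol
n(Na2CO3) in the whole flask = 5.002 × 10^-3 × 250.0/25.00 = 0.05002 mol
mass of Na2CO3 = 0.05002 × 105.99 = 5.301 g
% Na2CO3 = 5.301 / 8.967 × 100 = 59.12 %

59.12 %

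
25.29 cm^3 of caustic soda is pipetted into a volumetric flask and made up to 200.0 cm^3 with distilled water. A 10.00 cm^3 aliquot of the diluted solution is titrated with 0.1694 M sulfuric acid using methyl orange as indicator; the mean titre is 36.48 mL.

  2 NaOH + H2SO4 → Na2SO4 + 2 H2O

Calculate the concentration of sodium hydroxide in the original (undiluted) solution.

9.774 M

n(H2SO4) = 0.03648 × 0.1694 = 6.180 × 10^-3 mol
From the 2:1 ratio, n(NaOH) in the aliquot = 2/1 × 6.180 × 10^-3 = 0.01236 mol
[NaOH]_dilute = 0.01236 / 0.01000 = 1.236 mol/L
Dilution factor = 200.0 / 25.29 = 7.908
[NaOH]_stock = 1.236 × 7.908 = 9.774 mol/L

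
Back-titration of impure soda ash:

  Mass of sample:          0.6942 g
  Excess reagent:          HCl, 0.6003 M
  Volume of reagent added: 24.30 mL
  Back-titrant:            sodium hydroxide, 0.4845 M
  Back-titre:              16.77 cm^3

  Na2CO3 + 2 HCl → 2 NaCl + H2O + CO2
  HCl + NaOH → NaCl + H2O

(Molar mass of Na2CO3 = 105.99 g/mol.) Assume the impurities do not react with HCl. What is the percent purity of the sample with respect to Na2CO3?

49.33 %

n(HCl) added = 0.02430 × 0.6003 = 0.01459 mol
n(NaOH) used in back-titration = 0.01677 × 0.4845 = 8.125 × 10^-3 mol
n(HCl) left over = 8.125 × 10^-3 mol (1:1 ratio)
n(HCl) consumed by analyte = 0.01459 − 8.125 × 10^-3 = 6.462 × 10^-3 mol
From the 1:2 ratio, n(Na2CO3) = 1/2 × 6.462 × 10^-3 = 3.231 × 10^-3 mol
mass of Na2CO3 = 3.231 × 10^-3 × 105.99 = 0.3425 g
% Na2CO3 = 0.3425 / 0.6942 × 100 = 49.33 %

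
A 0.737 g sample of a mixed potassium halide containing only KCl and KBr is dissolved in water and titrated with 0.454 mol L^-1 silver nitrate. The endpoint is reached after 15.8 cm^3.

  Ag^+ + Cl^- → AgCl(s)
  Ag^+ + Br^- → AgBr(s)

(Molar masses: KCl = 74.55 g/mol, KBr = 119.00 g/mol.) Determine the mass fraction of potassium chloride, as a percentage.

n(AgNO3) = 0.0158 × 0.454 = 7.17 × 10^-3 mol
Let x = n(KCl), y = n(KBr).
Titrant: 1x + 1y = 7.17 × 10^-3;  mass: 74.55x + 119.00y = 0.737
Solving, x = 2.62 × 10^-3 mol, y = 4.55 × 10^-3 mol
mass of KCl = 2.62 × 10^-3 × 74.55 = 0.196 g
% KCl = 0.196 / 0.737 × 100 = 26.5 %

26.5 %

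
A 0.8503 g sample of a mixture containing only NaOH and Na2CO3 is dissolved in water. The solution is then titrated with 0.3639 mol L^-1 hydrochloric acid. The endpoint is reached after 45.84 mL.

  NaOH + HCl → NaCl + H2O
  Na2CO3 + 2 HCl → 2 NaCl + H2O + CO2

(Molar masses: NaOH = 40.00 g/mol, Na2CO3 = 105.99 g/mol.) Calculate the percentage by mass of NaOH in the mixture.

n(HCl) = 0.04584 × 0.3639 = 0.01668 mol
Let x = n(NaOH), y = n(Na2CO3).
Titrant: 1x + 2y = 0.01668;  mass: 40.00x + 105.99y = 0.8503
Solving, x = 2.595 × 10^-3 mol, y = 7.043 × 10^-3 mol
mass of NaOH = 2.595 × 10^-3 × 40.00 = 0.1038 g
% NaOH = 0.1038 / 0.8503 × 100 = 12.21 %

12.21 %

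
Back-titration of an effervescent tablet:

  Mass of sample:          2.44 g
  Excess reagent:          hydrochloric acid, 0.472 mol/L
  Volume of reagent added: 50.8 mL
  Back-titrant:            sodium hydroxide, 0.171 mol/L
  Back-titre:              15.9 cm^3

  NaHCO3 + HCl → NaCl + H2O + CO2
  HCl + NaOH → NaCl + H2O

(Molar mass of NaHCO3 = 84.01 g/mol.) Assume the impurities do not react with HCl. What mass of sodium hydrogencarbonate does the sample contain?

n(HCl) added = 0.0508 × 0.472 = 0.0240 mol
n(NaOH) used in back-titration = 0.0159 × 0.171 = 2.72 × 10^-3 mol
n(HCl) left over = 2.72 × 10^-3 mol (1:1 ratio)
n(HCl) consumed by analyte = 0.0240 − 2.72 × 10^-3 = 0.0213 mol
n(NaHCO3) = 0.0213 mol (1:1 ratio)
mass of NaHCO3 = 0.0213 × 84.01 = 1.79 g

1.79 g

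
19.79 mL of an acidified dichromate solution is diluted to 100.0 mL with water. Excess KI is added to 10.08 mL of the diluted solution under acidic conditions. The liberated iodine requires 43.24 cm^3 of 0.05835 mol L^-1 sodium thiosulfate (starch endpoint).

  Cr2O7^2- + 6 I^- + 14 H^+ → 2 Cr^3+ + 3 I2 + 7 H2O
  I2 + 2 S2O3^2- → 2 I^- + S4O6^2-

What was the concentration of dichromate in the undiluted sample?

0.2108 mol/L

n(S2O3^2-) = 0.04324 × 0.05835 = 2.523 × 10^-3 mol
n(I2) = n(S2O3^2-)/2 = 1.262 × 10^-3 mol
From the 1:3 ratio, n(Cr2O7^2-) in the aliquot = 1/3 × 1.262 × 10^-3 = 4.205 × 10^-4 mol
[Cr2O7^2-]_dilute = 4.205 × 10^-4 / 0.01008 = 0.04172 mol/L
[Cr2O7^2-]_original = 0.04172 × 100.0/19.79 = 0.2108 mol/L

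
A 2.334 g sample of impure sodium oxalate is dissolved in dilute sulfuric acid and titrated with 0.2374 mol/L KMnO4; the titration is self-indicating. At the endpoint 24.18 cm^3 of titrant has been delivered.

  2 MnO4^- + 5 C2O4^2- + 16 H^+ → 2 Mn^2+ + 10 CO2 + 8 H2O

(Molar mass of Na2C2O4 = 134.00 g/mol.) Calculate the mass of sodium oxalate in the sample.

1.923 g

n(KMnO4) = 0.02418 L × 0.2374 mol/L = 5.740 × 10^-3 mol
From the 5:2 ratio, n(Na2C2O4) = 5/2 × 5.740 × 10^-3 = 0.01435 mol
mass of Na2C2O4 = 0.01435 × 134.00 g/mol = 1.923 g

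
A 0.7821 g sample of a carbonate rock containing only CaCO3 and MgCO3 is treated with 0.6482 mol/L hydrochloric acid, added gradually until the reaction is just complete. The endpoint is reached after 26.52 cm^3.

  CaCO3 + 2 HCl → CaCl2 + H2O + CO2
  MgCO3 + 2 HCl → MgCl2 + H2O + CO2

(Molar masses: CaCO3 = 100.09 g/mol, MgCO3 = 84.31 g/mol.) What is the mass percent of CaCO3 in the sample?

46.59 %

n(HCl) = 0.02652 × 0.6482 = 0.01719 mol
Let x = n(CaCO3), y = n(MgCO3).
Titrant: 2x + 2y = 0.01719;  mass: 100.09x + 84.31y = 0.7821
Solving, x = 3.640 × 10^-3 mol, y = 4.955 × 10^-3 mol
mass of CaCO3 = 3.640 × 10^-3 × 100.09 = 0.3644 g
% CaCO3 = 0.3644 / 0.7821 × 100 = 46.59 %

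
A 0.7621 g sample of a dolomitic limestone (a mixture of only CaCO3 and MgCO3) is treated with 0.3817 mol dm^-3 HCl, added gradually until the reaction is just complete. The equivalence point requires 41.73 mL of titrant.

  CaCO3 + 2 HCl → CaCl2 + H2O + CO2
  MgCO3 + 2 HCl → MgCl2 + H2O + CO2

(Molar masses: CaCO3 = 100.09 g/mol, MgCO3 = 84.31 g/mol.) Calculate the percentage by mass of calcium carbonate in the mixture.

75.44 %

n(HCl) = 0.04173 × 0.3817 = 0.01593 mol
Let x = n(CaCO3), y = n(MgCO3).
Titrant: 2x + 2y = 0.01593;  mass: 100.09x + 84.31y = 0.7621
Solving, x = 5.744 × 10^-3 mol, y = 2.220 × 10^-3 mol
mass of CaCO3 = 5.744 × 10^-3 × 100.09 = 0.5749 g
% CaCO3 = 0.5749 / 0.7621 × 100 = 75.44 %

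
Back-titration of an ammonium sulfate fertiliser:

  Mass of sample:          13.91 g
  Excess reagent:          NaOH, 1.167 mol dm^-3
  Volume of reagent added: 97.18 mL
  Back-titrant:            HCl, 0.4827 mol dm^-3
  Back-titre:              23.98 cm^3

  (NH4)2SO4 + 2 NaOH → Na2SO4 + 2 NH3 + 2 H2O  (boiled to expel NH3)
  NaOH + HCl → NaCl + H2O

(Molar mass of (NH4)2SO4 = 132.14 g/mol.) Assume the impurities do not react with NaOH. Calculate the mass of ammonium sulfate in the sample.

n(NaOH) added = 0.09718 × 1.167 = 0.1134 mol
n(HCl) used in back-titration = 0.02398 × 0.4827 = 0.01158 mol
n(NaOH) left over = 0.01158 mol (1:1 ratio)
n(NaOH) consumed by analyte = 0.1134 − 0.01158 = 0.1018 mol
From the 1:2 ratio, n((NH4)2SO4) = 1/2 × 0.1018 = 0.05092 mol
mass of (NH4)2SO4 = 0.05092 × 132.14 = 6.728 g

6.728 g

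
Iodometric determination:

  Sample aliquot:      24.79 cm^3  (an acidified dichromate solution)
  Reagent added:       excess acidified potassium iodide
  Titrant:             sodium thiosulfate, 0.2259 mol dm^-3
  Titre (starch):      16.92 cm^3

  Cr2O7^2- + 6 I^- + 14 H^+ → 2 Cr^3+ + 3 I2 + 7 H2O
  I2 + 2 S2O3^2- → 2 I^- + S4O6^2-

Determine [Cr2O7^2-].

0.02570 mol/L

n(S2O3^2-) = 0.01692 × 0.2259 = 3.822 × 10^-3 mol
n(I2) = n(S2O3^2-)/2 = 1.911 × 10^-3 mol
From the 1:3 ratio, n(Cr2O7^2-) in the aliquot = 1/3 × 1.911 × 10^-3 = 6.370 × 10^-4 mol
[Cr2O7^2-] = 6.370 × 10^-4 / 0.02479 = 0.02570 mol/L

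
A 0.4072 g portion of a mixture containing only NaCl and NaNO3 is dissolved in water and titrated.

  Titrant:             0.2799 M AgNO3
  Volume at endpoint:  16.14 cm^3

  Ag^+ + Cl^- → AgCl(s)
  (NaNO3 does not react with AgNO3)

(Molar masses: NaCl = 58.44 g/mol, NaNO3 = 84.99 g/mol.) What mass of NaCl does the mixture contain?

n(AgNO3) = 0.01614 × 0.2799 = 4.518 × 10^-3 mol
Let x = n(NaCl), y = n(NaNO3).
Titrant: 1x = 4.518 × 10^-3;  mass: 58.44x + 84.99y = 0.4072
Solving, x = 4.518 × 10^-3 mol, y = 1.685 × 10^-3 mol
mass of NaCl = 4.518 × 10^-3 × 58.44 = 0.2640 g

0.2640 g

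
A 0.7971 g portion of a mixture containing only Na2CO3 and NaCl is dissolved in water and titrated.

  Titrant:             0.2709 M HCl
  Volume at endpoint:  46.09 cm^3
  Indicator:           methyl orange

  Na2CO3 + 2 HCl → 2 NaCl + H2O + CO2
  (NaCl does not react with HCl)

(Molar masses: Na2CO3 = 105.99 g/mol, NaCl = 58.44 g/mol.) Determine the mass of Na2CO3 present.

n(HCl) = 0.04609 × 0.2709 = 0.01249 mol
Let x = n(Na2CO3), y = n(NaCl).
Titrant: 2x = 0.01249;  mass: 105.99x + 58.44y = 0.7971
Solving, x = 6.243 × 10^-3 mol, y = 2.317 × 10^-3 mol
mass of Na2CO3 = 6.243 × 10^-3 × 105.99 = 0.6617 g

0.6617 g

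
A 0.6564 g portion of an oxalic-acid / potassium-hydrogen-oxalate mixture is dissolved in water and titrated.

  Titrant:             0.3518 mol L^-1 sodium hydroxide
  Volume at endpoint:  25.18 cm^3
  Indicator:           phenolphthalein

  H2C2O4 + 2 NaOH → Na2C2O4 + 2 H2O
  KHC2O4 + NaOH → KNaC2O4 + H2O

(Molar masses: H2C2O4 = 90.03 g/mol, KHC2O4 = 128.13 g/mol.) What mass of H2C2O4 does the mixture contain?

0.2592 g

n(NaOH) = 0.02518 × 0.3518 = 8.858 × 10^-3 mol
Let x = n(H2C2O4), y = n(KHC2O4).
Titrant: 2x + 1y = 8.858 × 10^-3;  mass: 90.03x + 128.13y = 0.6564
Solving, x = 2.879 × 10^-3 mol, y = 3.100 × 10^-3 mol
mass of H2C2O4 = 2.879 × 10^-3 × 90.03 = 0.2592 g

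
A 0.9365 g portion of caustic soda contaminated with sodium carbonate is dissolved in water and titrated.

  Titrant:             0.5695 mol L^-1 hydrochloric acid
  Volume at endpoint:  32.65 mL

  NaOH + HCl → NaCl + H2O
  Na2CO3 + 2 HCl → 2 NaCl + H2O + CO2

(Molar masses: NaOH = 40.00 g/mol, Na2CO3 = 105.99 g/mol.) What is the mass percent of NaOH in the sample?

16.07 %

n(HCl) = 0.03265 × 0.5695 = 0.01859 mol
Let x = n(NaOH), y = n(Na2CO3).
Titrant: 1x + 2y = 0.01859;  mass: 40.00x + 105.99y = 0.9365
Solving, x = 3.763 × 10^-3 mol, y = 7.416 × 10^-3 mol
mass of NaOH = 3.763 × 10^-3 × 40.00 = 0.1505 g
% NaOH = 0.1505 / 0.9365 × 100 = 16.07 %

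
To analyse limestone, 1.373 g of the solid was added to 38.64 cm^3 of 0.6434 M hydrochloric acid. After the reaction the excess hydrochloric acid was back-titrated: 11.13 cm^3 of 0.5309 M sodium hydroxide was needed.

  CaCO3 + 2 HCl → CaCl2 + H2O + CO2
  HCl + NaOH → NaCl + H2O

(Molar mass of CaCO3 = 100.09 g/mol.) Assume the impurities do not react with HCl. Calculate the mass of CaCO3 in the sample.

n(HCl) added = 0.03864 × 0.6434 = 0.02486 mol
n(NaOH) used in back-titration = 0.01113 × 0.5309 = 5.909 × 10^-3 mol
n(HCl) left over = 5.909 × 10^-3 mol (1:1 ratio)
n(HCl) consumed by analyte = 0.02486 − 5.909 × 10^-3 = 0.01895 mol
From the 1:2 ratio, n(CaCO3) = 1/2 × 0.01895 = 9.476 × 10^-3 mol
mass of CaCO3 = 9.476 × 10^-3 × 100.09 = 0.9485 g

0.9485 g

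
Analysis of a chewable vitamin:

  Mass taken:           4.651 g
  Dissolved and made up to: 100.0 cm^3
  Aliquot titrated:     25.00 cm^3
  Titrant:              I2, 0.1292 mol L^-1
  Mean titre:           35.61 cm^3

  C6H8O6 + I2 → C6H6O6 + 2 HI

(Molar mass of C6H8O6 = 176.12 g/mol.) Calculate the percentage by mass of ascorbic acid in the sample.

n(I2) per titration = 0.03561 × 0.1292 = 4.601 × 10^-3 mol
n(C6H8O6) in each aliquot = 4.601 × 10^-3 mol (1:1 ratio)
n(C6H8O6) in the whole flask = 4.601 × 10^-3 × 100.0/25.00 = 0.01840 mol
mass of C6H8O6 = 0.01840 × 176.12 = 3.241 g
% C6H8O6 = 3.241 / 4.651 × 100 = 69.69 %

69.69 %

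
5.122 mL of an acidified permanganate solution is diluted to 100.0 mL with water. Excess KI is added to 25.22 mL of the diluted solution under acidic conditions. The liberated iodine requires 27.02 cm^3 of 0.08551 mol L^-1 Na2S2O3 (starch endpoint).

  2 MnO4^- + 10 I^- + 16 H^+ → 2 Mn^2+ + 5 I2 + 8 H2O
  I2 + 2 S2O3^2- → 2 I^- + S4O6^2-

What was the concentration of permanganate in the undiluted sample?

n(S2O3^2-) = 0.02702 × 0.08551 = 2.310 × 10^-3 mol
n(I2) = n(S2O3^2-)/2 = 1.155 × 10^-3 mol
From the 2:5 ratio, n(MnO4^-) in the aliquot = 2/5 × 1.155 × 10^-3 = 4.621 × 10^-4 mol
[MnO4^-]_dilute = 4.621 × 10^-4 / 0.02522 = 0.01832 mol/L
[MnO4^-]_original = 0.01832 × 100.0/5.122 = 0.3577 mol/L

0.3577 mol/L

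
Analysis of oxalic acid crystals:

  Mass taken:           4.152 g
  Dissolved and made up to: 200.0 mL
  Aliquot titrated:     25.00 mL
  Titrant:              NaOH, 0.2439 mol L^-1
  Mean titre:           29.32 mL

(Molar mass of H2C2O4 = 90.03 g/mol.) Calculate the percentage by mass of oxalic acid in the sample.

62.02 %

H2C2O4 + 2 NaOH → Na2C2O4 + 2 H2O
n(NaOH) per titration = 0.02932 × 0.2439 = 7.151 × 10^-3 mol
From the 1:2 ratio, n(H2C2O4) in each aliquot = 1/2 × 7.151 × 10^-3 = 3.576 × 10^-3 mol
n(H2C2O4) in the whole flask = 3.576 × 10^-3 × 200.0/25.00 = 0.02860 mol
mass of H2C2O4 = 0.02860 × 90.03 = 2.575 g
% H2C2O4 = 2.575 / 4.152 × 100 = 62.02 %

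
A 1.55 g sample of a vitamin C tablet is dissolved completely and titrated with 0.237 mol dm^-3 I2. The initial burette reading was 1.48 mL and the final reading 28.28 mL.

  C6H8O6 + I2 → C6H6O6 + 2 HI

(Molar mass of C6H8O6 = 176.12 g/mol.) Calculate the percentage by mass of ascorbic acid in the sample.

72.2 %

n(I2) = 0.0268 L × 0.237 mol/L = 6.35 × 10^-3 mol
n(C6H8O6) = 6.35 × 10^-3 mol (1:1 ratio)
mass of C6H8O6 = 6.35 × 10^-3 × 176.12 g/mol = 1.12 g
% C6H8O6 = 1.12 / 1.55 × 100 = 72.2 %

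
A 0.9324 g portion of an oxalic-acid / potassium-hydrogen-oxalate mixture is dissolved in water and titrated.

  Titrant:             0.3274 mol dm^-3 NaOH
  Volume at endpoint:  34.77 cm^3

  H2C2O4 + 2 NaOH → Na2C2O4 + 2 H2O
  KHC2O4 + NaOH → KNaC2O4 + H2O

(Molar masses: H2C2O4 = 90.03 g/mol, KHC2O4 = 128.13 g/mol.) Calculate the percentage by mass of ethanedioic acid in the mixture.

n(NaOH) = 0.03477 × 0.3274 = 0.01138 mol
Let x = n(H2C2O4), y = n(KHC2O4).
Titrant: 2x + 1y = 0.01138;  mass: 90.03x + 128.13y = 0.9324
Solving, x = 3.165 × 10^-3 mol, y = 5.053 × 10^-3 mol
mass of H2C2O4 = 3.165 × 10^-3 × 90.03 = 0.2850 g
% H2C2O4 = 0.2850 / 0.9324 × 100 = 30.56 %

30.56 %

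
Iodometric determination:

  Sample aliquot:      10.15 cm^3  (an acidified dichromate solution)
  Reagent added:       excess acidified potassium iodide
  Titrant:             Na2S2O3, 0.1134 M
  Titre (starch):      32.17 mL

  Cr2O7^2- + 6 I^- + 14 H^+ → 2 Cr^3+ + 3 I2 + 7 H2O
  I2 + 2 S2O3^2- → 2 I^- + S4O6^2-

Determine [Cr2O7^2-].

n(S2O3^2-) = 0.03217 × 0.1134 = 3.648 × 10^-3 mol
n(I2) = n(S2O3^2-)/2 = 1.824 × 10^-3 mol
From the 1:3 ratio, n(Cr2O7^2-) in the aliquot = 1/3 × 1.824 × 10^-3 = 6.080 × 10^-4 mol
[Cr2O7^2-] = 6.080 × 10^-4 / 0.01015 = 0.05990 mol/L

0.05990 M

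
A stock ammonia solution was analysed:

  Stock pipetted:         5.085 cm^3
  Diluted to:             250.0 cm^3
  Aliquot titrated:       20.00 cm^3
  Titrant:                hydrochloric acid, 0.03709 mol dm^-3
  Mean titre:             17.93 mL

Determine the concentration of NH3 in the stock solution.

NH3 + HCl → NH4Cl
n(HCl) = 0.01793 × 0.03709 = 6.650 × 10^-4 mol
n(NH3) in the aliquot = 6.650 × 10^-4 mol (1:1 ratio)
[NH3]_dilute = 6.650 × 10^-4 / 0.02000 = 0.03325 mol/L
Dilution factor = 250.0 / 5.085 = 49.16
[NH3]_stock = 0.03325 × 49.16 = 1.635 mol/L

1.635 mol/L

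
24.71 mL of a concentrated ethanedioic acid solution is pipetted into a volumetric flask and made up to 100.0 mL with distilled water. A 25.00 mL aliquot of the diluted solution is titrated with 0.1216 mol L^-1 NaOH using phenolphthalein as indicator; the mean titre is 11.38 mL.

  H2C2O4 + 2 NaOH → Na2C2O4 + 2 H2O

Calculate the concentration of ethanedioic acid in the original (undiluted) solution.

0.1120 mol/L

n(NaOH) = 0.01138 × 0.1216 = 1.384 × 10^-3 mol
From the 1:2 ratio, n(H2C2O4) in the aliquot = 1/2 × 1.384 × 10^-3 = 6.919 × 10^-4 mol
[H2C2O4]_dilute = 6.919 × 10^-4 / 0.02500 = 0.02768 mol/L
Dilution factor = 100.0 / 24.71 = 4.047
[H2C2O4]_stock = 0.02768 × 4.047 = 0.1120 mol/L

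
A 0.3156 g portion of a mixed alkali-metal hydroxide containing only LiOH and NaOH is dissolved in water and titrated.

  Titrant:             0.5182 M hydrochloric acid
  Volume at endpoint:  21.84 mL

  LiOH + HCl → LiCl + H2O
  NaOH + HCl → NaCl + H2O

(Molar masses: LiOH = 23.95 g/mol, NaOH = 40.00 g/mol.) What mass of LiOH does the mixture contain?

n(HCl) = 0.02184 × 0.5182 = 0.01132 mol
Let x = n(LiOH), y = n(NaOH).
Titrant: 1x + 1y = 0.01132;  mass: 23.95x + 40.00y = 0.3156
Solving, x = 8.542 × 10^-3 mol, y = 2.775 × 10^-3 mol
mass of LiOH = 8.542 × 10^-3 × 23.95 = 0.2046 g

0.2046 g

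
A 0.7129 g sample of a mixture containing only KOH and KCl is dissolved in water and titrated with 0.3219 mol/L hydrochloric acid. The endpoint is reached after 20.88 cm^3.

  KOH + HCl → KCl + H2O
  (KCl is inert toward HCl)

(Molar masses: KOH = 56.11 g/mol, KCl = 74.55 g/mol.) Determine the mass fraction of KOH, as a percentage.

52.90 %

n(HCl) = 0.02088 × 0.3219 = 6.721 × 10^-3 mol
Let x = n(KOH), y = n(KCl).
Titrant: 1x = 6.721 × 10^-3;  mass: 56.11x + 74.55y = 0.7129
Solving, x = 6.721 × 10^-3 mol, y = 4.504 × 10^-3 mol
mass of KOH = 6.721 × 10^-3 × 56.11 = 0.3771 g
% KOH = 0.3771 / 0.7129 × 100 = 52.90 %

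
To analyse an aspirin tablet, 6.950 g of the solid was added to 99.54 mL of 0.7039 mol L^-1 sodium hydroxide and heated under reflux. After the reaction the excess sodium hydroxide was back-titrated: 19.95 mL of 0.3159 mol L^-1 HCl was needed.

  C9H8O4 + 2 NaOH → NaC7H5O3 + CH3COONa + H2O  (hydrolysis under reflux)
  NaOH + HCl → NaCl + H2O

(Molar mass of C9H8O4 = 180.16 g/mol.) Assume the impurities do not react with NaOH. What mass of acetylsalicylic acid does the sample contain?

5.744 g

n(NaOH) added = 0.09954 × 0.7039 = 0.07007 mol
n(HCl) used in back-titration = 0.01995 × 0.3159 = 6.302 × 10^-3 mol
n(NaOH) left over = 6.302 × 10^-3 mol (1:1 ratio)
n(NaOH) consumed by analyte = 0.07007 − 6.302 × 10^-3 = 0.06376 mol
From the 1:2 ratio, n(C9H8O4) = 1/2 × 0.06376 = 0.03188 mol
mass of C9H8O4 = 0.03188 × 180.16 = 5.744 g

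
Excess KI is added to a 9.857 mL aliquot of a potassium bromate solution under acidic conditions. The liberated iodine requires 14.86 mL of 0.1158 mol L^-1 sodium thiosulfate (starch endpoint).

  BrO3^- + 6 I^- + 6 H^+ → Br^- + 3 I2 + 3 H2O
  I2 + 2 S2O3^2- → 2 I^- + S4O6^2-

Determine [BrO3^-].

0.02910 mol/L

n(S2O3^2-) = 0.01486 × 0.1158 = 1.721 × 10^-3 mol
n(I2) = n(S2O3^2-)/2 = 8.604 × 10^-4 mol
From the 1:3 ratio, n(BrO3^-) in the aliquot = 1/3 × 8.604 × 10^-4 = 2.868 × 10^-4 mol
[BrO3^-] = 2.868 × 10^-4 / 0.009857 = 0.02910 mol/L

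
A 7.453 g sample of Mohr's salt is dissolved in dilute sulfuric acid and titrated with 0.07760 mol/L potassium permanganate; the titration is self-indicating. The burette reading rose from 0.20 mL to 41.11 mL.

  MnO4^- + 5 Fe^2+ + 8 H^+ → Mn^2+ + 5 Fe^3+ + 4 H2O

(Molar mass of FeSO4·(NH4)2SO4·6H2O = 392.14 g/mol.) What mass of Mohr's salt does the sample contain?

n(KMnO4) = 0.04091 L × 0.07760 mol/L = 3.175 × 10^-3 mol
From the 5:1 ratio, n(FeSO4·(NH4)2SO4·6H2O) = 5/1 × 3.175 × 10^-3 = 0.01587 mol
mass of FeSO4·(NH4)2SO4·6H2O = 0.01587 × 392.14 g/mol = 6.224 g

6.224 g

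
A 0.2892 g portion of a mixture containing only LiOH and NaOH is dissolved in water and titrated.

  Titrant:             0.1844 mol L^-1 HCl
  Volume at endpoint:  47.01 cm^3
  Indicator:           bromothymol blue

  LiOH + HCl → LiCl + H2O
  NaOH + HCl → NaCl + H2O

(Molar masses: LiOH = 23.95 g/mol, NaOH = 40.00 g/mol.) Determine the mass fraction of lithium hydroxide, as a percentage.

29.69 %

n(HCl) = 0.04701 × 0.1844 = 8.669 × 10^-3 mol
Let x = n(LiOH), y = n(NaOH).
Titrant: 1x + 1y = 8.669 × 10^-3;  mass: 23.95x + 40.00y = 0.2892
Solving, x = 3.585 × 10^-3 mol, y = 5.083 × 10^-3 mol
mass of LiOH = 3.585 × 10^-3 × 23.95 = 0.08587 g
% LiOH = 0.08587 / 0.2892 × 100 = 29.69 %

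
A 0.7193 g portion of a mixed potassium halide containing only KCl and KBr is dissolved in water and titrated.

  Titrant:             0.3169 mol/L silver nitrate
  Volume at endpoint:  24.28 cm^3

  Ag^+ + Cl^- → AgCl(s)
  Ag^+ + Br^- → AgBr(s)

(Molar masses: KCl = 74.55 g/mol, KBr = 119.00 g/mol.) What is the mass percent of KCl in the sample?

n(AgNO3) = 0.02428 × 0.3169 = 7.694 × 10^-3 mol
Let x = n(KCl), y = n(KBr).
Titrant: 1x + 1y = 7.694 × 10^-3;  mass: 74.55x + 119.00y = 0.7193
Solving, x = 4.417 × 10^-3 mol, y = 3.278 × 10^-3 mol
mass of KCl = 4.417 × 10^-3 × 74.55 = 0.3293 g
% KCl = 0.3293 / 0.7193 × 100 = 45.78 %

45.78 %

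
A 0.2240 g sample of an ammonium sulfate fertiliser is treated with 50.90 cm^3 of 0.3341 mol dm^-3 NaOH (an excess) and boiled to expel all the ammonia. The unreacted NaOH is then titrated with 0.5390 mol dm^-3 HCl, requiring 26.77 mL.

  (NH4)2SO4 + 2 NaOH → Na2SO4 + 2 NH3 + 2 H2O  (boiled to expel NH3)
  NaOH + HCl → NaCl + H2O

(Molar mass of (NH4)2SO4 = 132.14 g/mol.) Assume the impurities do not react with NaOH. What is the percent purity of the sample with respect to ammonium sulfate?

76.00 %

n(NaOH) added = 0.05090 × 0.3341 = 0.01701 mol
n(HCl) used in back-titration = 0.02677 × 0.5390 = 0.01443 mol
n(NaOH) left over = 0.01443 mol (1:1 ratio)
n(NaOH) consumed by analyte = 0.01701 − 0.01443 = 2.577 × 10^-3 mol
From the 1:2 ratio, n((NH4)2SO4) = 1/2 × 2.577 × 10^-3 = 1.288 × 10^-3 mol
mass of (NH4)2SO4 = 1.288 × 10^-3 × 132.14 = 0.1702 g
% (NH4)2SO4 = 0.1702 / 0.2240 × 100 = 76.00 %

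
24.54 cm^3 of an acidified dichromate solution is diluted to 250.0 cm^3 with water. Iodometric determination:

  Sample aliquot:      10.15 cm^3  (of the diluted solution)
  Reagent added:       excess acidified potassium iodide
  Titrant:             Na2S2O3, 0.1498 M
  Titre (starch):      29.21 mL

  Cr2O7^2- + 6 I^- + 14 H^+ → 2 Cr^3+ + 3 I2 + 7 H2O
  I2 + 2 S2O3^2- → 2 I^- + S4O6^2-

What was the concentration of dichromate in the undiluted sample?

0.7320 M

n(S2O3^2-) = 0.02921 × 0.1498 = 4.376 × 10^-3 mol
n(I2) = n(S2O3^2-)/2 = 2.188 × 10^-3 mol
From the 1:3 ratio, n(Cr2O7^2-) in the aliquot = 1/3 × 2.188 × 10^-3 = 7.293 × 10^-4 mol
[Cr2O7^2-]_dilute = 7.293 × 10^-4 / 0.01015 = 0.07185 mol/L
[Cr2O7^2-]_original = 0.07185 × 250.0/24.54 = 0.7320 mol/L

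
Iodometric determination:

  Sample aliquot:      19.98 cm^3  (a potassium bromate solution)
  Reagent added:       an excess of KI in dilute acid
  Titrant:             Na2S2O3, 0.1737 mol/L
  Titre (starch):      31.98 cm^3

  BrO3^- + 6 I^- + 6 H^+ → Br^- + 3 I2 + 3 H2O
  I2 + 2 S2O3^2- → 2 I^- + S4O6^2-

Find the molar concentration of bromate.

0.04634 mol/L

n(S2O3^2-) = 0.03198 × 0.1737 = 5.555 × 10^-3 mol
n(I2) = n(S2O3^2-)/2 = 2.777 × 10^-3 mol
From the 1:3 ratio, n(BrO3^-) in the aliquot = 1/3 × 2.777 × 10^-3 = 9.258 × 10^-4 mol
[BrO3^-] = 9.258 × 10^-4 / 0.01998 = 0.04634 mol/L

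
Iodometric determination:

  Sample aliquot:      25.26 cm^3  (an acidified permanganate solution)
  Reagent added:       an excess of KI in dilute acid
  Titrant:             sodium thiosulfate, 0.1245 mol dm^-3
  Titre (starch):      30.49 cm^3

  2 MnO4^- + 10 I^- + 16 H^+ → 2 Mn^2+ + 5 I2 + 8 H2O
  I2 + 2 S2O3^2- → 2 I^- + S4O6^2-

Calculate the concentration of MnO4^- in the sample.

n(S2O3^2-) = 0.03049 × 0.1245 = 3.796 × 10^-3 mol
n(I2) = n(S2O3^2-)/2 = 1.898 × 10^-3 mol
From the 2:5 ratio, n(MnO4^-) in the aliquot = 2/5 × 1.898 × 10^-3 = 7.592 × 10^-4 mol
[MnO4^-] = 7.592 × 10^-4 / 0.02526 = 0.03006 mol/L

0.03006 mol/L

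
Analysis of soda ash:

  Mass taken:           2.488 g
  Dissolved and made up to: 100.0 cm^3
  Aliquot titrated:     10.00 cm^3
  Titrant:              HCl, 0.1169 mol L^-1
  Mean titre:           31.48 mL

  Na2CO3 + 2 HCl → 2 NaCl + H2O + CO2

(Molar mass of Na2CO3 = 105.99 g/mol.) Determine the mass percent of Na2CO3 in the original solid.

n(HCl) per titration = 0.03148 × 0.1169 = 3.680 × 10^-3 mol
From the 1:2 ratio, n(Na2CO3) in each aliquot = 1/2 × 3.680 × 10^-3 = 1.840 × 10^-3 mol
n(Na2CO3) in the whole flask = 1.840 × 10^-3 × 100.0/10.00 = 0.01840 mol
mass of Na2CO3 = 0.01840 × 105.99 = 1.950 g
% Na2CO3 = 1.950 / 2.488 × 100 = 78.39 %

78.39 %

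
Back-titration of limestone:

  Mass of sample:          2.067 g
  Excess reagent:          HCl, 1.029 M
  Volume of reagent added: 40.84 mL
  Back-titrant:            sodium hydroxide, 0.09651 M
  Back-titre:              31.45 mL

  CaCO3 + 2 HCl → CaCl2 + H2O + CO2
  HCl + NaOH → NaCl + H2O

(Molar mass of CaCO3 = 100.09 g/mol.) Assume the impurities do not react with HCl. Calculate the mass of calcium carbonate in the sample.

n(HCl) added = 0.04084 × 1.029 = 0.04202 mol
n(NaOH) used in back-titration = 0.03145 × 0.09651 = 3.035 × 10^-3 mol
n(HCl) left over = 3.035 × 10^-3 mol (1:1 ratio)
n(HCl) consumed by analyte = 0.04202 − 3.035 × 10^-3 = 0.03899 mol
From the 1:2 ratio, n(CaCO3) = 1/2 × 0.03899 = 0.01949 mol
mass of CaCO3 = 0.01949 × 100.09 = 1.951 g

1.951 g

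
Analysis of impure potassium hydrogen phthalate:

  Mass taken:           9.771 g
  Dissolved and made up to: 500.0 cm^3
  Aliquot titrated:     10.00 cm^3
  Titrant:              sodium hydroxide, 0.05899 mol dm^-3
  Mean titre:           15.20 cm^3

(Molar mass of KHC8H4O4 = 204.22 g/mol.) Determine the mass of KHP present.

KHC8H4O4 + NaOH → KNaC8H4O4 + H2O
n(NaOH) per titration = 0.01520 × 0.05899 = 8.966 × 10^-4 mol
n(KHC8H4O4) in each aliquot = 8.966 × 10^-4 mol (1:1 ratio)
n(KHC8H4O4) in the whole flask = 8.966 × 10^-4 × 500.0/10.00 = 0.04483 mol
mass of KHC8H4O4 = 0.04483 × 204.22 = 9.156 g

9.156 g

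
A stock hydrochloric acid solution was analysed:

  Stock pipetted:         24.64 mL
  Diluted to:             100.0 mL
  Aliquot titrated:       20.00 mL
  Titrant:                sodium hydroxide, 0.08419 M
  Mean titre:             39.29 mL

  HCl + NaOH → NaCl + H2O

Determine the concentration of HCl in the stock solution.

0.6712 M

n(NaOH) = 0.03929 × 0.08419 = 3.308 × 10^-3 mol
n(HCl) in the aliquot = 3.308 × 10^-3 mol (1:1 ratio)
[HCl]_dilute = 3.308 × 10^-3 / 0.02000 = 0.1654 mol/L
Dilution factor = 100.0 / 24.64 = 4.058
[HCl]_stock = 0.1654 × 4.058 = 0.6712 mol/L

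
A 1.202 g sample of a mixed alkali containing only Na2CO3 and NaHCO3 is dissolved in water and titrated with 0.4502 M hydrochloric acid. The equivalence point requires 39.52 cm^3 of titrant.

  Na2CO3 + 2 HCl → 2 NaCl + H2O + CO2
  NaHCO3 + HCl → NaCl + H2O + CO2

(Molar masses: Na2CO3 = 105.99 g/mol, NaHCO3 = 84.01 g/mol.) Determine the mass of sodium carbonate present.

0.5001 g

n(HCl) = 0.03952 × 0.4502 = 0.01779 mol
Let x = n(Na2CO3), y = n(NaHCO3).
Titrant: 2x + 1y = 0.01779;  mass: 105.99x + 84.01y = 1.202
Solving, x = 4.719 × 10^-3 mol, y = 8.355 × 10^-3 mol
mass of Na2CO3 = 4.719 × 10^-3 × 105.99 = 0.5001 g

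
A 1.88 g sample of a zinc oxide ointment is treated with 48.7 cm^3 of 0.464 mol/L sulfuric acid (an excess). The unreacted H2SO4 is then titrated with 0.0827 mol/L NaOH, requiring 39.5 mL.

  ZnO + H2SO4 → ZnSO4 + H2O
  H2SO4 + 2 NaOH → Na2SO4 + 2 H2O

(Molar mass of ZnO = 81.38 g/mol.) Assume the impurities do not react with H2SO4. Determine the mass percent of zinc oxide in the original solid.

90.7 %

n(H2SO4) added = 0.0487 × 0.464 = 0.0226 mol
n(NaOH) used in back-titration = 0.0395 × 0.0827 = 3.27 × 10^-3 mol
From the 1:2 ratio, n(H2SO4) left over = 1/2 × 3.27 × 10^-3 = 1.63 × 10^-3 mol
n(H2SO4) consumed by analyte = 0.0226 − 1.63 × 10^-3 = 0.0210 mol
n(ZnO) = 0.0210 mol (1:1 ratio)
mass of ZnO = 0.0210 × 81.38 = 1.71 g
% ZnO = 1.71 / 1.88 × 100 = 90.7 %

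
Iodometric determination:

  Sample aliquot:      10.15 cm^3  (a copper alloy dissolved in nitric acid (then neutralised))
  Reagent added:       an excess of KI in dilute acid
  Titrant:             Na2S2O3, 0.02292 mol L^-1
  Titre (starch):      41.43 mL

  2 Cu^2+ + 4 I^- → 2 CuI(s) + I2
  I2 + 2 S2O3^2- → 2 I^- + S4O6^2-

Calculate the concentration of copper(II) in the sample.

n(S2O3^2-) = 0.04143 × 0.02292 = 9.496 × 10^-4 mol
n(I2) = n(S2O3^2-)/2 = 4.748 × 10^-4 mol
From the 2:1 ratio, n(Cu2+) in the aliquot = 2/1 × 4.748 × 10^-4 = 9.496 × 10^-4 mol
[Cu2+] = 9.496 × 10^-4 / 0.01015 = 0.09355 mol/L

0.09355 mol/L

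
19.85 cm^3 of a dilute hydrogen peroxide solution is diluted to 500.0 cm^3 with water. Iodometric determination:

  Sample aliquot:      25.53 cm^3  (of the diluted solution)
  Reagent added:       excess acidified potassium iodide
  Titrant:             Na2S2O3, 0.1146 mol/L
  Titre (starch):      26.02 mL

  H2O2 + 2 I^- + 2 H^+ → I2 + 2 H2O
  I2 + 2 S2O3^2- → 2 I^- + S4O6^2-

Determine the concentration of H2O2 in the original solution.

n(S2O3^2-) = 0.02602 × 0.1146 = 2.982 × 10^-3 mol
n(I2) = n(S2O3^2-)/2 = 1.491 × 10^-3 mol
n(H2O2) in the aliquot = 1.491 × 10^-3 mol (1:1 ratio)
[H2O2]_dilute = 1.491 × 10^-3 / 0.02553 = 0.05840 mol/L
[H2O2]_original = 0.05840 × 500.0/19.85 = 1.471 mol/L

1.471 mol/L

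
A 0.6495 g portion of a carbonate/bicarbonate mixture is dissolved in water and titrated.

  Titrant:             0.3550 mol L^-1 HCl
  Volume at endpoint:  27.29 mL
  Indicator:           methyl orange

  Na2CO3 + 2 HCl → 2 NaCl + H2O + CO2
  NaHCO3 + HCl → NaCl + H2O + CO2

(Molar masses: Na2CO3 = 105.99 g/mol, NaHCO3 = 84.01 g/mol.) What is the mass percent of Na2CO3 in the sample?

43.25 %

n(HCl) = 0.02729 × 0.3550 = 9.688 × 10^-3 mol
Let x = n(Na2CO3), y = n(NaHCO3).
Titrant: 2x + 1y = 9.688 × 10^-3;  mass: 105.99x + 84.01y = 0.6495
Solving, x = 2.650 × 10^-3 mol, y = 4.388 × 10^-3 mol
mass of Na2CO3 = 2.650 × 10^-3 × 105.99 = 0.2809 g
% Na2CO3 = 0.2809 / 0.6495 × 100 = 43.25 %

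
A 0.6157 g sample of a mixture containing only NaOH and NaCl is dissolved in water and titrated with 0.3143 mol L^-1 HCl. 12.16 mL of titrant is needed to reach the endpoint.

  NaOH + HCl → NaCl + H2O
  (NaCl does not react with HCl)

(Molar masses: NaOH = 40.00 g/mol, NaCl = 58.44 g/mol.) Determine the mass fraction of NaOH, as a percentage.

24.83 %

n(HCl) = 0.01216 × 0.3143 = 3.822 × 10^-3 mol
Let x = n(NaOH), y = n(NaCl).
Titrant: 1x = 3.822 × 10^-3;  mass: 40.00x + 58.44y = 0.6157
Solving, x = 3.822 × 10^-3 mol, y = 7.920 × 10^-3 mol
mass of NaOH = 3.822 × 10^-3 × 40.00 = 0.1529 g
% NaOH = 0.1529 / 0.6157 × 100 = 24.83 %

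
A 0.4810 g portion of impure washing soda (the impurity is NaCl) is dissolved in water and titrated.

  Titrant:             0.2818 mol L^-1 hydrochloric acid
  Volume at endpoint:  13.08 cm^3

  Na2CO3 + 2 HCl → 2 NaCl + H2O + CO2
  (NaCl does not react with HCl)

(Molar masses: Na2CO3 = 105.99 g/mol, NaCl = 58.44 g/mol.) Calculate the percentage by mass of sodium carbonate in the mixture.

n(HCl) = 0.01308 × 0.2818 = 3.686 × 10^-3 mol
Let x = n(Na2CO3), y = n(NaCl).
Titrant: 2x = 3.686 × 10^-3;  mass: 105.99x + 58.44y = 0.4810
Solving, x = 1.843 × 10^-3 mol, y = 4.888 × 10^-3 mol
mass of Na2CO3 = 1.843 × 10^-3 × 105.99 = 0.1953 g
% Na2CO3 = 0.1953 / 0.4810 × 100 = 40.61 %

40.61 %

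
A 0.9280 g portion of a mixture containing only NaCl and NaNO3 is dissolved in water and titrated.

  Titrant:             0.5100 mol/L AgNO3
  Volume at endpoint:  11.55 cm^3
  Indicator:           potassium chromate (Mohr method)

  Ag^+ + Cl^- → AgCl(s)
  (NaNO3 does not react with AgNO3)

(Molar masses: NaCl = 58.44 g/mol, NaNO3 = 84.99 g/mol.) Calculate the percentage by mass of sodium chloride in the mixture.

37.09 %

n(AgNO3) = 0.01155 × 0.5100 = 5.890 × 10^-3 mol
Let x = n(NaCl), y = n(NaNO3).
Titrant: 1x = 5.890 × 10^-3;  mass: 58.44x + 84.99y = 0.9280
Solving, x = 5.890 × 10^-3 mol, y = 6.869 × 10^-3 mol
mass of NaCl = 5.890 × 10^-3 × 58.44 = 0.3442 g
% NaCl = 0.3442 / 0.9280 × 100 = 37.09 %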